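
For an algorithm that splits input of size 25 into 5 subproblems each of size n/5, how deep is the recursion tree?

For divide and conquer with division factor 5:

Problem sizes at each level:
Level 0: 25
Level 1: 5
Level 2: 1

The root is level 0 and the size-1 base case is level 2 (the tree spans levels 0 through 2, i.e. 3 levels counting the root), so the depth is the number of divisions: log_5(25) = 2

The recursion tree depth is log_5(25) = 2. At each level, the problem size is divided by 5, so it takes 2 divisions to reduce to a base case of size 1. The algorithm makes 5 recursive calls at each level.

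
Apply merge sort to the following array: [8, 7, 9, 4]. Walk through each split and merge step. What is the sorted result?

Merge sort trace:

Split: [8, 7, 9, 4] -> [8, 7] and [9, 4]
  Split: [8, 7] -> [8] and [7]
  Merge: [8] + [7] -> [7, 8]
  Split: [9, 4] -> [9] and [4]
  Merge: [9] + [4] -> [4, 9]
Merge: [7, 8] + [4, 9] -> [4, 7, 8, 9]

Final sorted array: [4, 7, 8, 9]

The merge sort proceeds by recursively splitting the array and merging sorted halves.
After all merges, the sorted array is [4, 7, 8, 9].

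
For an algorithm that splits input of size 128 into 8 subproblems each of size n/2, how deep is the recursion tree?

For divide and conquer with division factor 2:

Problem sizes at each level:
Level 0: 128
Level 1: 64
Level 2: 32
Level 3: 16
Level 4: 8
Level 5: 4
Level 6: 2
Level 7: 1

The root is level 0 and the size-1 base case is level 7 (the tree spans levels 0 through 7, i.e. 8 levels counting the root), so the depth is the number of divisions: log_2(128) = 7

The recursion tree depth is log_2(128) = 7. At each level, the problem size is divided by 2, so it takes 7 divisions to reduce to a base case of size 1. The algorithm makes 8 recursive calls at each level.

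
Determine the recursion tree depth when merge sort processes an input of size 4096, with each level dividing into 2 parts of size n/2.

For divide and conquer with division factor 2:

Problem sizes at each level:
Level 0: 4096
Level 1: 2048
Level 2: 1024
Level 3: 512
Level 4: 256
Level 5: 128
Level 6: 64
Level 7: 32
Level 8: 16
Level 9: 8
Level 10: 4
Level 11: 2
Level 12: 1

The root is level 0 and the size-1 base case is level 12 (the tree spans levels 0 through 12, i.e. 13 levels counting the root), so the depth is the number of divisions: log_2(4096) = 12

The recursion tree depth is log_2(4096) = 12. At each level, the problem size is divided by 2, so it takes 12 divisions to reduce to a base case of size 1. The algorithm makes 2 recursive calls at each level.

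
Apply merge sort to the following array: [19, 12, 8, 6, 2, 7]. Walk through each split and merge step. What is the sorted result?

Merge sort trace:

Split: [19, 12, 8, 6, 2, 7] -> [19, 12, 8] and [6, 2, 7]
  Split: [19, 12, 8] -> [19] and [12, 8]
    Split: [12, 8] -> [12] and [8]
    Merge: [12] + [8] -> [8, 12]
  Merge: [19] + [8, 12] -> [8, 12, 19]
  Split: [6, 2, 7] -> [6] and [2, 7]
    Split: [2, 7] -> [2] and [7]
    Merge: [2] + [7] -> [2, 7]
  Merge: [6] + [2, 7] -> [2, 6, 7]
Merge: [8, 12, 19] + [2, 6, 7] -> [2, 6, 7, 8, 12, 19]

Final sorted array: [2, 6, 7, 8, 12, 19]

The merge sort proceeds by recursively splitting the array and merging sorted halves.
After all merges, the sorted array is [2, 6, 7, 8, 12, 19].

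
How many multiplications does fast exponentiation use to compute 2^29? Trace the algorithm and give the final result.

Computing 2^29 by squaring (build up from 2^1; each line after the first costs one multiplication):

2^1 = 2
2^2 = (2^1)^2 = 2^2 = 4
2^3 = 2 * 2^2 = 2 * 4 = 8
2^6 = (2^3)^2 = 8^2 = 64
2^7 = 2 * 2^6 = 2 * 64 = 128
2^14 = (2^7)^2 = 128^2 = 16384
2^28 = (2^14)^2 = 16384^2 = 268435456
2^29 = 2 * 2^28 = 2 * 268435456 = 536870912

Result: 536870912
Multiplications needed: 7 (7 lines after 2^1)

2^29 = 536870912. Using exponentiation by squaring, this requires 7 multiplications. The key idea: if the exponent is even, square the half-power; if odd, multiply by the base once.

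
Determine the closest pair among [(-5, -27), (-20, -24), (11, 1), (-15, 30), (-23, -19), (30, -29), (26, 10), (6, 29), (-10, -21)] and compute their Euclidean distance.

Computing all pairwise distances among 9 points:

d((-5, -27), (-20, -24)) = 15.2971
d((-5, -27), (11, 1)) = 32.249
d((-5, -27), (-15, 30)) = 57.8705
d((-5, -27), (-23, -19)) = 19.6977
d((-5, -27), (30, -29)) = 35.0571
d((-5, -27), (26, 10)) = 48.2701
d((-5, -27), (6, 29)) = 57.0701
d((-5, -27), (-10, -21)) = 7.8102
d((-20, -24), (11, 1)) = 39.8246
d((-20, -24), (-15, 30)) = 54.231
d((-20, -24), (-23, -19)) = 5.831 <-- minimum
d((-20, -24), (30, -29)) = 50.2494
d((-20, -24), (26, 10)) = 57.2014
d((-20, -24), (6, 29)) = 59.0339
d((-20, -24), (-10, -21)) = 10.4403
d((11, 1), (-15, 30)) = 38.9487
d((11, 1), (-23, -19)) = 39.4462
d((11, 1), (30, -29)) = 35.5106
d((11, 1), (26, 10)) = 17.4929
d((11, 1), (6, 29)) = 28.4429
d((11, 1), (-10, -21)) = 30.4138
d((-15, 30), (-23, -19)) = 49.6488
d((-15, 30), (30, -29)) = 74.2024
d((-15, 30), (26, 10)) = 45.618
d((-15, 30), (6, 29)) = 21.0238
d((-15, 30), (-10, -21)) = 51.2445
d((-23, -19), (30, -29)) = 53.9351
d((-23, -19), (26, 10)) = 56.9386
d((-23, -19), (6, 29)) = 56.0803
d((-23, -19), (-10, -21)) = 13.1529
d((30, -29), (26, 10)) = 39.2046
d((30, -29), (6, 29)) = 62.7694
d((30, -29), (-10, -21)) = 40.7922
d((26, 10), (6, 29)) = 27.5862
d((26, 10), (-10, -21)) = 47.5079
d((6, 29), (-10, -21)) = 52.4976

Closest pair: (-20, -24) and (-23, -19) with distance 5.831

The closest pair is (-20, -24) and (-23, -19) with Euclidean distance 5.831. For 9 points, brute-force pairwise comparison is shown above. For large n, the divide-and-conquer algorithm (sort by x, recurse on halves, check the dividing strip) achieves O(n log n).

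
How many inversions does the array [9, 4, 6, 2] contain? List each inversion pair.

Finding inversions in [9, 4, 6, 2]:

(0, 1): arr[0]=9 > arr[1]=4
(0, 2): arr[0]=9 > arr[2]=6
(0, 3): arr[0]=9 > arr[3]=2
(1, 3): arr[1]=4 > arr[3]=2
(2, 3): arr[2]=6 > arr[3]=2

Total inversions: 5

The array has 5 inversion(s): (0,1), (0,2), (0,3), (1,3), (2,3). Each pair (i,j) satisfies i < j and arr[i] > arr[j].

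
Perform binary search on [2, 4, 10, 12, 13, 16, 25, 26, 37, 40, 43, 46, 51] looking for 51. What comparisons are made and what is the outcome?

Binary search for 51 in [2, 4, 10, 12, 13, 16, 25, 26, 37, 40, 43, 46, 51]:

lo=0, hi=12, mid=6, arr[mid]=25 -> 25 < 51, search right half
lo=7, hi=12, mid=9, arr[mid]=40 -> 40 < 51, search right half
lo=10, hi=12, mid=11, arr[mid]=46 -> 46 < 51, search right half
lo=12, hi=12, mid=12, arr[mid]=51 -> Found target at index 12!

Binary search finds 51 at index 12 after 4 comparisons. The search repeatedly halves the search space by comparing with the middle element.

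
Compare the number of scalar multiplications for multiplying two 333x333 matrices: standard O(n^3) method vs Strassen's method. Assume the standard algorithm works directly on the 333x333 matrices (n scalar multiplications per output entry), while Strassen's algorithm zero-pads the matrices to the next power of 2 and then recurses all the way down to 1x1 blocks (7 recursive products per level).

Matrix multiplication for 333x333 matrices:

Strassen's algorithm requires power-of-2 dimensions. Pad 333x333 to 512x512 (next power of 2).

Standard algorithm: 333^3 = 36926037 multiplications
Strassen's algorithm: 7^(log2(512)) = 7^9 = 40353607 multiplications
Difference: 36926037 - 40353607 = -3427570 (Strassen uses MORE here due to padding overhead — for small or just-over-power-of-2 n, padding can outweigh the per-level savings)

Standard: 36926037 multiplications (333^3). Strassen: 40353607 multiplications (7^9, after padding to 512x512). Strassen reduces 8 recursive multiplications to 7 at each level.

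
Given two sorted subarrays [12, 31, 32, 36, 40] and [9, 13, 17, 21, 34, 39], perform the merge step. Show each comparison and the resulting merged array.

Merging process:

Compare 12 vs 9: take 9 from right. Merged: [9]
Compare 12 vs 13: take 12 from left. Merged: [9, 12]
Compare 31 vs 13: take 13 from right. Merged: [9, 12, 13]
Compare 31 vs 17: take 17 from right. Merged: [9, 12, 13, 17]
Compare 31 vs 21: take 21 from right. Merged: [9, 12, 13, 17, 21]
Compare 31 vs 34: take 31 from left. Merged: [9, 12, 13, 17, 21, 31]
Compare 32 vs 34: take 32 from left. Merged: [9, 12, 13, 17, 21, 31, 32]
Compare 36 vs 34: take 34 from right. Merged: [9, 12, 13, 17, 21, 31, 32, 34]
Compare 36 vs 39: take 36 from left. Merged: [9, 12, 13, 17, 21, 31, 32, 34, 36]
Compare 40 vs 39: take 39 from right. Merged: [9, 12, 13, 17, 21, 31, 32, 34, 36, 39]
Append remaining from left: [40]. Merged: [9, 12, 13, 17, 21, 31, 32, 34, 36, 39, 40]

Final merged array: [9, 12, 13, 17, 21, 31, 32, 34, 36, 39, 40]
Total comparisons: 10

The merged array is [9, 12, 13, 17, 21, 31, 32, 34, 36, 39, 40], requiring 10 comparisons. The merge step runs in O(n) time where n is the total number of elements.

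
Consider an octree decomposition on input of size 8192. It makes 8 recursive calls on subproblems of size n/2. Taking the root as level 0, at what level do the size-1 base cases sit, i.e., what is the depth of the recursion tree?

For divide and conquer with division factor 2:

Problem sizes at each level:
Level 0: 8192
Level 1: 4096
Level 2: 2048
Level 3: 1024
Level 4: 512
Level 5: 256
Level 6: 128
Level 7: 64
Level 8: 32
Level 9: 16
Level 10: 8
Level 11: 4
Level 12: 2
Level 13: 1

The root is level 0 and the size-1 base case is level 13 (the tree spans levels 0 through 13, i.e. 14 levels counting the root), so the depth is the number of divisions: log_2(8192) = 13

The recursion tree depth is log_2(8192) = 13. At each level, the problem size is divided by 2, so it takes 13 divisions to reduce to a base case of size 1. The algorithm makes 8 recursive calls at each level.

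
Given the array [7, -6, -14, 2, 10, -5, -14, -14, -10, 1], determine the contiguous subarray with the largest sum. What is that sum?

Using Kadane's algorithm on [7, -6, -14, 2, 10, -5, -14, -14, -10, 1]:

Scanning through the array:
Position 1 (value -6): max_ending_here = 1, max_so_far = 7
Position 2 (value -14): max_ending_here = -13, max_so_far = 7
Position 3 (value 2): max_ending_here = 2, max_so_far = 7
Position 4 (value 10): max_ending_here = 12, max_so_far = 12
Position 5 (value -5): max_ending_here = 7, max_so_far = 12
Position 6 (value -14): max_ending_here = -7, max_so_far = 12
Position 7 (value -14): max_ending_here = -14, max_so_far = 12
Position 8 (value -10): max_ending_here = -10, max_so_far = 12
Position 9 (value 1): max_ending_here = 1, max_so_far = 12

Maximum subarray: [2, 10]
Maximum sum: 12

The maximum subarray is [2, 10] with sum 12. This subarray runs from index 3 to index 4.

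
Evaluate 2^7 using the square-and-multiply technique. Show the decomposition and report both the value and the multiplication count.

Computing 2^7 by squaring (build up from 2^1; each line after the first costs one multiplication):

2^1 = 2
2^2 = (2^1)^2 = 2^2 = 4
2^3 = 2 * 2^2 = 2 * 4 = 8
2^6 = (2^3)^2 = 8^2 = 64
2^7 = 2 * 2^6 = 2 * 64 = 128

Result: 128
Multiplications needed: 4 (4 lines after 2^1)

2^7 = 128. Using exponentiation by squaring, this requires 4 multiplications. The key idea: if the exponent is even, square the half-power; if odd, multiply by the base once.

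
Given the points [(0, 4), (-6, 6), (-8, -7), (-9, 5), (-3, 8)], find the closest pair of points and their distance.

Computing all pairwise distances among 5 points:

d((0, 4), (-6, 6)) = 6.3246
d((0, 4), (-8, -7)) = 13.6015
d((0, 4), (-9, 5)) = 9.0554
d((0, 4), (-3, 8)) = 5.0
d((-6, 6), (-8, -7)) = 13.1529
d((-6, 6), (-9, 5)) = 3.1623 <-- minimum
d((-6, 6), (-3, 8)) = 3.6056
d((-8, -7), (-9, 5)) = 12.0416
d((-8, -7), (-3, 8)) = 15.8114
d((-9, 5), (-3, 8)) = 6.7082

Closest pair: (-6, 6) and (-9, 5) with distance 3.1623

The closest pair is (-6, 6) and (-9, 5) with Euclidean distance 3.1623. For 5 points, brute-force pairwise comparison is shown above. For large n, the divide-and-conquer algorithm (sort by x, recurse on halves, check the dividing strip) achieves O(n log n).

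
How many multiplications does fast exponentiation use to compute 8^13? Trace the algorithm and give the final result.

Computing 8^13 by squaring (build up from 8^1; each line after the first costs one multiplication):

8^1 = 8
8^2 = (8^1)^2 = 8^2 = 64
8^3 = 8 * 8^2 = 8 * 64 = 512
8^6 = (8^3)^2 = 512^2 = 262144
8^12 = (8^6)^2 = 262144^2 = 68719476736
8^13 = 8 * 8^12 = 8 * 68719476736 = 549755813888

Result: 549755813888
Multiplications needed: 5 (5 lines after 8^1)

8^13 = 549755813888. Using exponentiation by squaring, this requires 5 multiplications. The key idea: if the exponent is even, square the half-power; if odd, multiply by the base once.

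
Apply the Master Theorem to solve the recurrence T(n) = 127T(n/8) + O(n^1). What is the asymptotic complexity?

Master Theorem for T(n) = 127T(n/8) + O(n^1):

a = 127, b = 8, c = 1
log_b(a) = log_8(127) = 2.3296

Case 1: c = 1 < log_8(127) = 2.3296
T(n) = O(n^(log_8 127))

For T(n) = 127T(n/8) + O(n^1): log_8(127) = 2.3296. This is Case 1 of the Master Theorem (c < log_b(a), work dominated by leaves), giving O(n^(log_8 127)).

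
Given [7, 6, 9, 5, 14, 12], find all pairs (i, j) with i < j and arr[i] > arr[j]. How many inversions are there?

Finding inversions in [7, 6, 9, 5, 14, 12]:

(0, 1): arr[0]=7 > arr[1]=6
(0, 3): arr[0]=7 > arr[3]=5
(1, 3): arr[1]=6 > arr[3]=5
(2, 3): arr[2]=9 > arr[3]=5
(4, 5): arr[4]=14 > arr[5]=12

Total inversions: 5

The array has 5 inversion(s): (0,1), (0,3), (1,3), (2,3), (4,5). Each pair (i,j) satisfies i < j and arr[i] > arr[j].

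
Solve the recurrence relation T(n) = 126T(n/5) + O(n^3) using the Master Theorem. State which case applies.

Master Theorem for T(n) = 126T(n/5) + O(n^3):

a = 126, b = 5, c = 3
log_b(a) = log_5(126) = 3.0050

Case 1: c = 3 < log_5(126) = 3.0050
T(n) = O(n^(log_5 126))

For T(n) = 126T(n/5) + O(n^3): log_5(126) = 3.0050. This is Case 1 of the Master Theorem (c < log_b(a), work dominated by leaves), giving O(n^(log_5 126)).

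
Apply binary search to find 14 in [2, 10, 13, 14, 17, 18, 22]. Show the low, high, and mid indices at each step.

Binary search for 14 in [2, 10, 13, 14, 17, 18, 22]:

lo=0, hi=6, mid=3, arr[mid]=14 -> Found target at index 3!

Binary search finds 14 at index 3 after 1 comparisons. The search repeatedly halves the search space by comparing with the middle element.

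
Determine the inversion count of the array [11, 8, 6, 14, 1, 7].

Finding inversions in [11, 8, 6, 14, 1, 7]:

(0, 1): arr[0]=11 > arr[1]=8
(0, 2): arr[0]=11 > arr[2]=6
(0, 4): arr[0]=11 > arr[4]=1
(0, 5): arr[0]=11 > arr[5]=7
(1, 2): arr[1]=8 > arr[2]=6
(1, 4): arr[1]=8 > arr[4]=1
(1, 5): arr[1]=8 > arr[5]=7
(2, 4): arr[2]=6 > arr[4]=1
(3, 4): arr[3]=14 > arr[4]=1
(3, 5): arr[3]=14 > arr[5]=7

Total inversions: 10

The array has 10 inversion(s): (0,1), (0,2), (0,4), (0,5), (1,2), (1,4), (1,5), (2,4), (3,4), (3,5). Each pair (i,j) satisfies i < j and arr[i] > arr[j].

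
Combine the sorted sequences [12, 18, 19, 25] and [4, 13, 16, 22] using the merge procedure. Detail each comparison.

Merging process:

Compare 12 vs 4: take 4 from right. Merged: [4]
Compare 12 vs 13: take 12 from left. Merged: [4, 12]
Compare 18 vs 13: take 13 from right. Merged: [4, 12, 13]
Compare 18 vs 16: take 16 from right. Merged: [4, 12, 13, 16]
Compare 18 vs 22: take 18 from left. Merged: [4, 12, 13, 16, 18]
Compare 19 vs 22: take 19 from left. Merged: [4, 12, 13, 16, 18, 19]
Compare 25 vs 22: take 22 from right. Merged: [4, 12, 13, 16, 18, 19, 22]
Append remaining from left: [25]. Merged: [4, 12, 13, 16, 18, 19, 22, 25]

Final merged array: [4, 12, 13, 16, 18, 19, 22, 25]
Total comparisons: 7

The merged array is [4, 12, 13, 16, 18, 19, 22, 25], requiring 7 comparisons. The merge step runs in O(n) time where n is the total number of elements.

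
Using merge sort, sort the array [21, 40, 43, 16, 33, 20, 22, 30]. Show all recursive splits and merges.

Merge sort trace:

Split: [21, 40, 43, 16, 33, 20, 22, 30] -> [21, 40, 43, 16] and [33, 20, 22, 30]
  Split: [21, 40, 43, 16] -> [21, 40] and [43, 16]
    Split: [21, 40] -> [21] and [40]
    Merge: [21] + [40] -> [21, 40]
    Split: [43, 16] -> [43] and [16]
    Merge: [43] + [16] -> [16, 43]
  Merge: [21, 40] + [16, 43] -> [16, 21, 40, 43]
  Split: [33, 20, 22, 30] -> [33, 20] and [22, 30]
    Split: [33, 20] -> [33] and [20]
    Merge: [33] + [20] -> [20, 33]
    Split: [22, 30] -> [22] and [30]
    Merge: [22] + [30] -> [22, 30]
  Merge: [20, 33] + [22, 30] -> [20, 22, 30, 33]
Merge: [16, 21, 40, 43] + [20, 22, 30, 33] -> [16, 20, 21, 22, 30, 33, 40, 43]

Final sorted array: [16, 20, 21, 22, 30, 33, 40, 43]

The merge sort proceeds by recursively splitting the array and merging sorted halves.
After all merges, the sorted array is [16, 20, 21, 22, 30, 33, 40, 43].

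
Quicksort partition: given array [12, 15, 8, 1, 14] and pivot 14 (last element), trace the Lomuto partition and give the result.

Lomuto partition with pivot = 14:

Initial array: [12, 15, 8, 1, 14]

arr[0]=12 <= 14: swap with position 0, array becomes [12, 15, 8, 1, 14]
arr[1]=15 > 14: no swap
arr[2]=8 <= 14: swap with position 1, array becomes [12, 8, 15, 1, 14]
arr[3]=1 <= 14: swap with position 2, array becomes [12, 8, 1, 15, 14]

Place pivot at position 3: [12, 8, 1, 14, 15]
Pivot position: 3

After partitioning with pivot 14, the array becomes [12, 8, 1, 14, 15]. The pivot is placed at index 3. All elements to the left of the pivot are <= 14, and all elements to the right are > 14.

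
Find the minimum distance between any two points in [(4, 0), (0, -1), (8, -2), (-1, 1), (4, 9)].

Computing all pairwise distances among 5 points:

d((4, 0), (0, -1)) = 4.1231
d((4, 0), (8, -2)) = 4.4721
d((4, 0), (-1, 1)) = 5.099
d((4, 0), (4, 9)) = 9.0
d((0, -1), (8, -2)) = 8.0623
d((0, -1), (-1, 1)) = 2.2361 <-- minimum
d((0, -1), (4, 9)) = 10.7703
d((8, -2), (-1, 1)) = 9.4868
d((8, -2), (4, 9)) = 11.7047
d((-1, 1), (4, 9)) = 9.434

Closest pair: (0, -1) and (-1, 1) with distance 2.2361

The closest pair is (0, -1) and (-1, 1) with Euclidean distance 2.2361. For 5 points, brute-force pairwise comparison is shown above. For large n, the divide-and-conquer algorithm (sort by x, recurse on halves, check the dividing strip) achieves O(n log n).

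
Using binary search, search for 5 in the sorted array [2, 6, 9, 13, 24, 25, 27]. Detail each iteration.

Binary search for 5 in [2, 6, 9, 13, 24, 25, 27]:

lo=0, hi=6, mid=3, arr[mid]=13 -> 13 > 5, search left half
lo=0, hi=2, mid=1, arr[mid]=6 -> 6 > 5, search left half
lo=0, hi=0, mid=0, arr[mid]=2 -> 2 < 5, search right half
lo=1 > hi=0, target 5 not found

Binary search determines that 5 is not in the array after 3 comparisons. The search space was exhausted without finding the target.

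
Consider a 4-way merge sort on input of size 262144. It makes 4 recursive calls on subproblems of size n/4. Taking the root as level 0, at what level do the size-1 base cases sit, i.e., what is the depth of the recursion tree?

For divide and conquer with division factor 4:

Problem sizes at each level:
Level 0: 262144
Level 1: 65536
Level 2: 16384
Level 3: 4096
Level 4: 1024
Level 5: 256
Level 6: 64
Level 7: 16
Level 8: 4
Level 9: 1

The root is level 0 and the size-1 base case is level 9 (the tree spans levels 0 through 9, i.e. 10 levels counting the root), so the depth is the number of divisions: log_4(262144) = 9

The recursion tree depth is log_4(262144) = 9. At each level, the problem size is divided by 4, so it takes 9 divisions to reduce to a base case of size 1. The algorithm makes 4 recursive calls at each level.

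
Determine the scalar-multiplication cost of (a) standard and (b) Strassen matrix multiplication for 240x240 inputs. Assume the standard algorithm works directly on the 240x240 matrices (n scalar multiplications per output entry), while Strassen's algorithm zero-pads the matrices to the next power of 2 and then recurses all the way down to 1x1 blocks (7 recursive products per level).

Matrix multiplication for 240x240 matrices:

Strassen's algorithm requires power-of-2 dimensions. Pad 240x240 to 256x256 (next power of 2).

Standard algorithm: 240^3 = 13824000 multiplications
Strassen's algorithm: 7^(log2(256)) = 7^8 = 5764801 multiplications
Savings: 13824000 - 5764801 = 8059199 multiplications

Standard: 13824000 multiplications (240^3). Strassen: 5764801 multiplications (7^8, after padding to 256x256). Strassen reduces 8 recursive multiplications to 7 at each level.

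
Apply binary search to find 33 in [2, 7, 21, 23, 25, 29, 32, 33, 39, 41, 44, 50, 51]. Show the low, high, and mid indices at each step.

Binary search for 33 in [2, 7, 21, 23, 25, 29, 32, 33, 39, 41, 44, 50, 51]:

lo=0, hi=12, mid=6, arr[mid]=32 -> 32 < 33, search right half
lo=7, hi=12, mid=9, arr[mid]=41 -> 41 > 33, search left half
lo=7, hi=8, mid=7, arr[mid]=33 -> Found target at index 7!

Binary search finds 33 at index 7 after 3 comparisons. The search repeatedly halves the search space by comparing with the middle element.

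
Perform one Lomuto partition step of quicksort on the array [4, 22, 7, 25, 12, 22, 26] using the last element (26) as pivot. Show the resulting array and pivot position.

Lomuto partition with pivot = 26:

Initial array: [4, 22, 7, 25, 12, 22, 26]

arr[0]=4 <= 26: swap with position 0, array becomes [4, 22, 7, 25, 12, 22, 26]
arr[1]=22 <= 26: swap with position 1, array becomes [4, 22, 7, 25, 12, 22, 26]
arr[2]=7 <= 26: swap with position 2, array becomes [4, 22, 7, 25, 12, 22, 26]
arr[3]=25 <= 26: swap with position 3, array becomes [4, 22, 7, 25, 12, 22, 26]
arr[4]=12 <= 26: swap with position 4, array becomes [4, 22, 7, 25, 12, 22, 26]
arr[5]=22 <= 26: swap with position 5, array becomes [4, 22, 7, 25, 12, 22, 26]

Place pivot at position 6: [4, 22, 7, 25, 12, 22, 26]
Pivot position: 6

After partitioning with pivot 26, the array becomes [4, 22, 7, 25, 12, 22, 26]. The pivot is placed at index 6. All elements to the left of the pivot are <= 26, and all elements to the right are > 26.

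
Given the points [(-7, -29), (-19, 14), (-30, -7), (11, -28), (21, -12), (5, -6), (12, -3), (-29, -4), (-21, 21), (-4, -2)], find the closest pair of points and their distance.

Computing all pairwise distances among 10 points:

d((-7, -29), (-19, 14)) = 44.643
d((-7, -29), (-30, -7)) = 31.8277
d((-7, -29), (11, -28)) = 18.0278
d((-7, -29), (21, -12)) = 32.7567
d((-7, -29), (5, -6)) = 25.9422
d((-7, -29), (12, -3)) = 32.2025
d((-7, -29), (-29, -4)) = 33.3017
d((-7, -29), (-21, 21)) = 51.923
d((-7, -29), (-4, -2)) = 27.1662
d((-19, 14), (-30, -7)) = 23.7065
d((-19, 14), (11, -28)) = 51.614
d((-19, 14), (21, -12)) = 47.7074
d((-19, 14), (5, -6)) = 31.241
d((-19, 14), (12, -3)) = 35.3553
d((-19, 14), (-29, -4)) = 20.5913
d((-19, 14), (-21, 21)) = 7.2801
d((-19, 14), (-4, -2)) = 21.9317
d((-30, -7), (11, -28)) = 46.0652
d((-30, -7), (21, -12)) = 51.2445
d((-30, -7), (5, -6)) = 35.0143
d((-30, -7), (12, -3)) = 42.19
d((-30, -7), (-29, -4)) = 3.1623 <-- minimum
d((-30, -7), (-21, 21)) = 29.4109
d((-30, -7), (-4, -2)) = 26.4764
d((11, -28), (21, -12)) = 18.868
d((11, -28), (5, -6)) = 22.8035
d((11, -28), (12, -3)) = 25.02
d((11, -28), (-29, -4)) = 46.6476
d((11, -28), (-21, 21)) = 58.5235
d((11, -28), (-4, -2)) = 30.0167
d((21, -12), (5, -6)) = 17.088
d((21, -12), (12, -3)) = 12.7279
d((21, -12), (-29, -4)) = 50.636
d((21, -12), (-21, 21)) = 53.4135
d((21, -12), (-4, -2)) = 26.9258
d((5, -6), (12, -3)) = 7.6158
d((5, -6), (-29, -4)) = 34.0588
d((5, -6), (-21, 21)) = 37.4833
d((5, -6), (-4, -2)) = 9.8489
d((12, -3), (-29, -4)) = 41.0122
d((12, -3), (-21, 21)) = 40.8044
d((12, -3), (-4, -2)) = 16.0312
d((-29, -4), (-21, 21)) = 26.2488
d((-29, -4), (-4, -2)) = 25.0799
d((-21, 21), (-4, -2)) = 28.6007

Closest pair: (-30, -7) and (-29, -4) with distance 3.1623

The closest pair is (-30, -7) and (-29, -4) with Euclidean distance 3.1623. For 10 points, brute-force pairwise comparison is shown above. For large n, the divide-and-conquer algorithm (sort by x, recurse on halves, check the dividing strip) achieves O(n log n).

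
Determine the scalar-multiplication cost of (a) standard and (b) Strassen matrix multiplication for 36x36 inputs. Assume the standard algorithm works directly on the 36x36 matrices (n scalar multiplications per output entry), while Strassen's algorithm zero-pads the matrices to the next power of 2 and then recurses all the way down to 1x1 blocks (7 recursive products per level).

Matrix multiplication for 36x36 matrices:

Strassen's algorithm requires power-of-2 dimensions. Pad 36x36 to 64x64 (next power of 2).

Standard algorithm: 36^3 = 46656 multiplications
Strassen's algorithm: 7^(log2(64)) = 7^6 = 117649 multiplications
Difference: 46656 - 117649 = -70993 (Strassen uses MORE here due to padding overhead — for small or just-over-power-of-2 n, padding can outweigh the per-level savings)

Standard: 46656 multiplications (36^3). Strassen: 117649 multiplications (7^6, after padding to 64x64). Strassen reduces 8 recursive multiplications to 7 at each level.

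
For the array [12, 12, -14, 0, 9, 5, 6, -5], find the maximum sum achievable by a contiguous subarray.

Using Kadane's algorithm on [12, 12, -14, 0, 9, 5, 6, -5]:

Scanning through the array:
Position 1 (value 12): max_ending_here = 24, max_so_far = 24
Position 2 (value -14): max_ending_here = 10, max_so_far = 24
Position 3 (value 0): max_ending_here = 10, max_so_far = 24
Position 4 (value 9): max_ending_here = 19, max_so_far = 24
Position 5 (value 5): max_ending_here = 24, max_so_far = 24
Position 6 (value 6): max_ending_here = 30, max_so_far = 30
Position 7 (value -5): max_ending_here = 25, max_so_far = 30

Maximum subarray: [12, 12, -14, 0, 9, 5, 6]
Maximum sum: 30

The maximum subarray is [12, 12, -14, 0, 9, 5, 6] with sum 30. This subarray runs from index 0 to index 6.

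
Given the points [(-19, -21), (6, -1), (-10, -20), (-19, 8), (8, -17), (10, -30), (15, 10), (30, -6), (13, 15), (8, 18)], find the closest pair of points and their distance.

Computing all pairwise distances among 10 points:

d((-19, -21), (6, -1)) = 32.0156
d((-19, -21), (-10, -20)) = 9.0554
d((-19, -21), (-19, 8)) = 29.0
d((-19, -21), (8, -17)) = 27.2947
d((-19, -21), (10, -30)) = 30.3645
d((-19, -21), (15, 10)) = 46.0109
d((-19, -21), (30, -6)) = 51.2445
d((-19, -21), (13, 15)) = 48.1664
d((-19, -21), (8, 18)) = 47.4342
d((6, -1), (-10, -20)) = 24.8395
d((6, -1), (-19, 8)) = 26.5707
d((6, -1), (8, -17)) = 16.1245
d((6, -1), (10, -30)) = 29.2746
d((6, -1), (15, 10)) = 14.2127
d((6, -1), (30, -6)) = 24.5153
d((6, -1), (13, 15)) = 17.4642
d((6, -1), (8, 18)) = 19.105
d((-10, -20), (-19, 8)) = 29.4109
d((-10, -20), (8, -17)) = 18.2483
d((-10, -20), (10, -30)) = 22.3607
d((-10, -20), (15, 10)) = 39.0512
d((-10, -20), (30, -6)) = 42.3792
d((-10, -20), (13, 15)) = 41.8808
d((-10, -20), (8, 18)) = 42.0476
d((-19, 8), (8, -17)) = 36.7967
d((-19, 8), (10, -30)) = 47.8017
d((-19, 8), (15, 10)) = 34.0588
d((-19, 8), (30, -6)) = 50.9608
d((-19, 8), (13, 15)) = 32.7567
d((-19, 8), (8, 18)) = 28.7924
d((8, -17), (10, -30)) = 13.1529
d((8, -17), (15, 10)) = 27.8927
d((8, -17), (30, -6)) = 24.5967
d((8, -17), (13, 15)) = 32.3883
d((8, -17), (8, 18)) = 35.0
d((10, -30), (15, 10)) = 40.3113
d((10, -30), (30, -6)) = 31.241
d((10, -30), (13, 15)) = 45.0999
d((10, -30), (8, 18)) = 48.0416
d((15, 10), (30, -6)) = 21.9317
d((15, 10), (13, 15)) = 5.3852 <-- minimum
d((15, 10), (8, 18)) = 10.6301
d((30, -6), (13, 15)) = 27.0185
d((30, -6), (8, 18)) = 32.5576
d((13, 15), (8, 18)) = 5.831

Closest pair: (15, 10) and (13, 15) with distance 5.3852

The closest pair is (15, 10) and (13, 15) with Euclidean distance 5.3852. For 10 points, brute-force pairwise comparison is shown above. For large n, the divide-and-conquer algorithm (sort by x, recurse on halves, check the dividing strip) achieves O(n log n).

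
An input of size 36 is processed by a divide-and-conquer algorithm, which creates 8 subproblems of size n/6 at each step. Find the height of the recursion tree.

For divide and conquer with division factor 6:

Problem sizes at each level:
Level 0: 36
Level 1: 6
Level 2: 1

The root is level 0 and the size-1 base case is level 2 (the tree spans levels 0 through 2, i.e. 3 levels counting the root), so the depth is the number of divisions: log_6(36) = 2

The recursion tree depth is log_6(36) = 2. At each level, the problem size is divided by 6, so it takes 2 divisions to reduce to a base case of size 1. The algorithm makes 8 recursive calls at each level.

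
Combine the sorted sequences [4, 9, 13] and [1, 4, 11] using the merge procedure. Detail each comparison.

Merging process:

Compare 4 vs 1: take 1 from right. Merged: [1]
Compare 4 vs 4: take 4 from left. Merged: [1, 4]
Compare 9 vs 4: take 4 from right. Merged: [1, 4, 4]
Compare 9 vs 11: take 9 from left. Merged: [1, 4, 4, 9]
Compare 13 vs 11: take 11 from right. Merged: [1, 4, 4, 9, 11]
Append remaining from left: [13]. Merged: [1, 4, 4, 9, 11, 13]

Final merged array: [1, 4, 4, 9, 11, 13]
Total comparisons: 5

The merged array is [1, 4, 4, 9, 11, 13], requiring 5 comparisons. The merge step runs in O(n) time where n is the total number of elements.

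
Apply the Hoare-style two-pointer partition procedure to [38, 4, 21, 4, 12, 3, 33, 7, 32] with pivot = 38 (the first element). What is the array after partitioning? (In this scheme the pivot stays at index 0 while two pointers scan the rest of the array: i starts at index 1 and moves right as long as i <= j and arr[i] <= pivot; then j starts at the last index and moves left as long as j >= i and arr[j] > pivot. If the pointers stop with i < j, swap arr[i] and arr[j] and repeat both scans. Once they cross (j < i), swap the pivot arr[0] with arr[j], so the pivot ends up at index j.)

Hoare-style two-pointer partition with pivot = 38:

Initial array: [38, 4, 21, 4, 12, 3, 33, 7, 32]

Pointers start at i = 1, j = 8.
i ends at 9, j ends at 8: the pointers have crossed (j < i), so scanning stops.

Swap pivot arr[0] with arr[8] to place pivot at position 8: [32, 4, 21, 4, 12, 3, 33, 7, 38]
Pivot position: 8

After partitioning with pivot 38, the array becomes [32, 4, 21, 4, 12, 3, 33, 7, 38]. The pivot is placed at index 8. All elements to the left of the pivot are <= 38, and all elements to the right are > 38.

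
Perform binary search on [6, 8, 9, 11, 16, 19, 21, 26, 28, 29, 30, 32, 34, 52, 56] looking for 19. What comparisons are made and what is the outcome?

Binary search for 19 in [6, 8, 9, 11, 16, 19, 21, 26, 28, 29, 30, 32, 34, 52, 56]:

lo=0, hi=14, mid=7, arr[mid]=26 -> 26 > 19, search left half
lo=0, hi=6, mid=3, arr[mid]=11 -> 11 < 19, search right half
lo=4, hi=6, mid=5, arr[mid]=19 -> Found target at index 5!

Binary search finds 19 at index 5 after 3 comparisons. The search repeatedly halves the search space by comparing with the middle element.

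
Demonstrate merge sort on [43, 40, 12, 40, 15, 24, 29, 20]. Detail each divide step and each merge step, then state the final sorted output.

Merge sort trace:

Split: [43, 40, 12, 40, 15, 24, 29, 20] -> [43, 40, 12, 40] and [15, 24, 29, 20]
  Split: [43, 40, 12, 40] -> [43, 40] and [12, 40]
    Split: [43, 40] -> [43] and [40]
    Merge: [43] + [40] -> [40, 43]
    Split: [12, 40] -> [12] and [40]
    Merge: [12] + [40] -> [12, 40]
  Merge: [40, 43] + [12, 40] -> [12, 40, 40, 43]
  Split: [15, 24, 29, 20] -> [15, 24] and [29, 20]
    Split: [15, 24] -> [15] and [24]
    Merge: [15] + [24] -> [15, 24]
    Split: [29, 20] -> [29] and [20]
    Merge: [29] + [20] -> [20, 29]
  Merge: [15, 24] + [20, 29] -> [15, 20, 24, 29]
Merge: [12, 40, 40, 43] + [15, 20, 24, 29] -> [12, 15, 20, 24, 29, 40, 40, 43]

Final sorted array: [12, 15, 20, 24, 29, 40, 40, 43]

The merge sort proceeds by recursively splitting the array and merging sorted halves.
After all merges, the sorted array is [12, 15, 20, 24, 29, 40, 40, 43].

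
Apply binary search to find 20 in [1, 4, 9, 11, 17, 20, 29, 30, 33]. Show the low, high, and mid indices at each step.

Binary search for 20 in [1, 4, 9, 11, 17, 20, 29, 30, 33]:

lo=0, hi=8, mid=4, arr[mid]=17 -> 17 < 20, search right half
lo=5, hi=8, mid=6, arr[mid]=29 -> 29 > 20, search left half
lo=5, hi=5, mid=5, arr[mid]=20 -> Found target at index 5!

Binary search finds 20 at index 5 after 3 comparisons. The search repeatedly halves the search space by comparing with the middle element.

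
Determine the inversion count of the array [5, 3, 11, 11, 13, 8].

Finding inversions in [5, 3, 11, 11, 13, 8]:

(0, 1): arr[0]=5 > arr[1]=3
(2, 5): arr[2]=11 > arr[5]=8
(3, 5): arr[3]=11 > arr[5]=8
(4, 5): arr[4]=13 > arr[5]=8

Total inversions: 4

The array has 4 inversion(s): (0,1), (2,5), (3,5), (4,5). Each pair (i,j) satisfies i < j and arr[i] > arr[j].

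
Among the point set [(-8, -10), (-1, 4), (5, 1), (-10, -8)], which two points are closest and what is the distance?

Computing all pairwise distances among 4 points:

d((-8, -10), (-1, 4)) = 15.6525
d((-8, -10), (5, 1)) = 17.0294
d((-8, -10), (-10, -8)) = 2.8284 <-- minimum
d((-1, 4), (5, 1)) = 6.7082
d((-1, 4), (-10, -8)) = 15.0
d((5, 1), (-10, -8)) = 17.4929

Closest pair: (-8, -10) and (-10, -8) with distance 2.8284

The closest pair is (-8, -10) and (-10, -8) with Euclidean distance 2.8284. For 4 points, brute-force pairwise comparison is shown above. For large n, the divide-and-conquer algorithm (sort by x, recurse on halves, check the dividing strip) achieves O(n log n).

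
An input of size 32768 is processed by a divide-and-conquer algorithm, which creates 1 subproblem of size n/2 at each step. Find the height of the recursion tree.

For divide and conquer with division factor 2:

Problem sizes at each level:
Level 0: 32768
Level 1: 16384
Level 2: 8192
Level 3: 4096
Level 4: 2048
Level 5: 1024
Level 6: 512
Level 7: 256
Level 8: 128
Level 9: 64
Level 10: 32
Level 11: 16
Level 12: 8
Level 13: 4
Level 14: 2
Level 15: 1

The root is level 0 and the size-1 base case is level 15 (the tree spans levels 0 through 15, i.e. 16 levels counting the root), so the depth is the number of divisions: log_2(32768) = 15

The recursion tree depth is log_2(32768) = 15. At each level, the problem size is divided by 2, so it takes 15 divisions to reduce to a base case of size 1. The algorithm makes 1 recursive call at each level.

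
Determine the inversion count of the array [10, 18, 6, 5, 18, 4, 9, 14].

Finding inversions in [10, 18, 6, 5, 18, 4, 9, 14]:

(0, 2): arr[0]=10 > arr[2]=6
(0, 3): arr[0]=10 > arr[3]=5
(0, 5): arr[0]=10 > arr[5]=4
(0, 6): arr[0]=10 > arr[6]=9
(1, 2): arr[1]=18 > arr[2]=6
(1, 3): arr[1]=18 > arr[3]=5
(1, 5): arr[1]=18 > arr[5]=4
(1, 6): arr[1]=18 > arr[6]=9
(1, 7): arr[1]=18 > arr[7]=14
(2, 3): arr[2]=6 > arr[3]=5
(2, 5): arr[2]=6 > arr[5]=4
(3, 5): arr[3]=5 > arr[5]=4
(4, 5): arr[4]=18 > arr[5]=4
(4, 6): arr[4]=18 > arr[6]=9
(4, 7): arr[4]=18 > arr[7]=14

Total inversions: 15

The array has 15 inversion(s): (0,2), (0,3), (0,5), (0,6), (1,2), (1,3), (1,5), (1,6), (1,7), (2,3), (2,5), (3,5), (4,5), (4,6), (4,7). Each pair (i,j) satisfies i < j and arr[i] > arr[j].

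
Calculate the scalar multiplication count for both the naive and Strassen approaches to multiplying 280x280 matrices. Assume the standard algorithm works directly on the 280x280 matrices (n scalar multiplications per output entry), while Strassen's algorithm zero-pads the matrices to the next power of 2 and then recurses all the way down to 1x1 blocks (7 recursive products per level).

Matrix multiplication for 280x280 matrices:

Strassen's algorithm requires power-of-2 dimensions. Pad 280x280 to 512x512 (next power of 2).

Standard algorithm: 280^3 = 21952000 multiplications
Strassen's algorithm: 7^(log2(512)) = 7^9 = 40353607 multiplications
Difference: 21952000 - 40353607 = -18401607 (Strassen uses MORE here due to padding overhead — for small or just-over-power-of-2 n, padding can outweigh the per-level savings)

Standard: 21952000 multiplications (280^3). Strassen: 40353607 multiplications (7^9, after padding to 512x512). Strassen reduces 8 recursive multiplications to 7 at each level.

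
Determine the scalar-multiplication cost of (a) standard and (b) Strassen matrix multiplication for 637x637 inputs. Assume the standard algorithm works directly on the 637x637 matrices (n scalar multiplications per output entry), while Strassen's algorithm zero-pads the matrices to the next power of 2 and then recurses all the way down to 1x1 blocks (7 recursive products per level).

Matrix multiplication for 637x637 matrices:

Strassen's algorithm requires power-of-2 dimensions. Pad 637x637 to 1024x1024 (next power of 2).

Standard algorithm: 637^3 = 258474853 multiplications
Strassen's algorithm: 7^(log2(1024)) = 7^10 = 282475249 multiplications
Difference: 258474853 - 282475249 = -24000396 (Strassen uses MORE here due to padding overhead — for small or just-over-power-of-2 n, padding can outweigh the per-level savings)

Standard: 258474853 multiplications (637^3). Strassen: 282475249 multiplications (7^10, after padding to 1024x1024). Strassen reduces 8 recursive multiplications to 7 at each level.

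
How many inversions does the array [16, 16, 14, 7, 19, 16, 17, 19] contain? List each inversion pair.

Finding inversions in [16, 16, 14, 7, 19, 16, 17, 19]:

(0, 2): arr[0]=16 > arr[2]=14
(0, 3): arr[0]=16 > arr[3]=7
(1, 2): arr[1]=16 > arr[2]=14
(1, 3): arr[1]=16 > arr[3]=7
(2, 3): arr[2]=14 > arr[3]=7
(4, 5): arr[4]=19 > arr[5]=16
(4, 6): arr[4]=19 > arr[6]=17

Total inversions: 7

The array has 7 inversion(s): (0,2), (0,3), (1,2), (1,3), (2,3), (4,5), (4,6). Each pair (i,j) satisfies i < j and arr[i] > arr[j].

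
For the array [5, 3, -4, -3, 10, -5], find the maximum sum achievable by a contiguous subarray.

Using Kadane's algorithm on [5, 3, -4, -3, 10, -5]:

Scanning through the array:
Position 1 (value 3): max_ending_here = 8, max_so_far = 8
Position 2 (value -4): max_ending_here = 4, max_so_far = 8
Position 3 (value -3): max_ending_here = 1, max_so_far = 8
Position 4 (value 10): max_ending_here = 11, max_so_far = 11
Position 5 (value -5): max_ending_here = 6, max_so_far = 11

Maximum subarray: [5, 3, -4, -3, 10]
Maximum sum: 11

The maximum subarray is [5, 3, -4, -3, 10] with sum 11. This subarray runs from index 0 to index 4.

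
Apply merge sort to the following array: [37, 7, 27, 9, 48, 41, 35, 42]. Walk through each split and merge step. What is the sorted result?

Merge sort trace:

Split: [37, 7, 27, 9, 48, 41, 35, 42] -> [37, 7, 27, 9] and [48, 41, 35, 42]
  Split: [37, 7, 27, 9] -> [37, 7] and [27, 9]
    Split: [37, 7] -> [37] and [7]
    Merge: [37] + [7] -> [7, 37]
    Split: [27, 9] -> [27] and [9]
    Merge: [27] + [9] -> [9, 27]
  Merge: [7, 37] + [9, 27] -> [7, 9, 27, 37]
  Split: [48, 41, 35, 42] -> [48, 41] and [35, 42]
    Split: [48, 41] -> [48] and [41]
    Merge: [48] + [41] -> [41, 48]
    Split: [35, 42] -> [35] and [42]
    Merge: [35] + [42] -> [35, 42]
  Merge: [41, 48] + [35, 42] -> [35, 41, 42, 48]
Merge: [7, 9, 27, 37] + [35, 41, 42, 48] -> [7, 9, 27, 35, 37, 41, 42, 48]

Final sorted array: [7, 9, 27, 35, 37, 41, 42, 48]

The merge sort proceeds by recursively splitting the array and merging sorted halves.
After all merges, the sorted array is [7, 9, 27, 35, 37, 41, 42, 48].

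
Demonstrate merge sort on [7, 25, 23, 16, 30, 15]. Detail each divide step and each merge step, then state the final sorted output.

Merge sort trace:

Split: [7, 25, 23, 16, 30, 15] -> [7, 25, 23] and [16, 30, 15]
  Split: [7, 25, 23] -> [7] and [25, 23]
    Split: [25, 23] -> [25] and [23]
    Merge: [25] + [23] -> [23, 25]
  Merge: [7] + [23, 25] -> [7, 23, 25]
  Split: [16, 30, 15] -> [16] and [30, 15]
    Split: [30, 15] -> [30] and [15]
    Merge: [30] + [15] -> [15, 30]
  Merge: [16] + [15, 30] -> [15, 16, 30]
Merge: [7, 23, 25] + [15, 16, 30] -> [7, 15, 16, 23, 25, 30]

Final sorted array: [7, 15, 16, 23, 25, 30]

The merge sort proceeds by recursively splitting the array and merging sorted halves.
After all merges, the sorted array is [7, 15, 16, 23, 25, 30].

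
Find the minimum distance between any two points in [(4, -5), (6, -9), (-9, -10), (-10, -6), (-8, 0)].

Computing all pairwise distances among 5 points:

d((4, -5), (6, -9)) = 4.4721
d((4, -5), (-9, -10)) = 13.9284
d((4, -5), (-10, -6)) = 14.0357
d((4, -5), (-8, 0)) = 13.0
d((6, -9), (-9, -10)) = 15.0333
d((6, -9), (-10, -6)) = 16.2788
d((6, -9), (-8, 0)) = 16.6433
d((-9, -10), (-10, -6)) = 4.1231 <-- minimum
d((-9, -10), (-8, 0)) = 10.0499
d((-10, -6), (-8, 0)) = 6.3246

Closest pair: (-9, -10) and (-10, -6) with distance 4.1231

The closest pair is (-9, -10) and (-10, -6) with Euclidean distance 4.1231. For 5 points, brute-force pairwise comparison is shown above. For large n, the divide-and-conquer algorithm (sort by x, recurse on halves, check the dividing strip) achieves O(n log n).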